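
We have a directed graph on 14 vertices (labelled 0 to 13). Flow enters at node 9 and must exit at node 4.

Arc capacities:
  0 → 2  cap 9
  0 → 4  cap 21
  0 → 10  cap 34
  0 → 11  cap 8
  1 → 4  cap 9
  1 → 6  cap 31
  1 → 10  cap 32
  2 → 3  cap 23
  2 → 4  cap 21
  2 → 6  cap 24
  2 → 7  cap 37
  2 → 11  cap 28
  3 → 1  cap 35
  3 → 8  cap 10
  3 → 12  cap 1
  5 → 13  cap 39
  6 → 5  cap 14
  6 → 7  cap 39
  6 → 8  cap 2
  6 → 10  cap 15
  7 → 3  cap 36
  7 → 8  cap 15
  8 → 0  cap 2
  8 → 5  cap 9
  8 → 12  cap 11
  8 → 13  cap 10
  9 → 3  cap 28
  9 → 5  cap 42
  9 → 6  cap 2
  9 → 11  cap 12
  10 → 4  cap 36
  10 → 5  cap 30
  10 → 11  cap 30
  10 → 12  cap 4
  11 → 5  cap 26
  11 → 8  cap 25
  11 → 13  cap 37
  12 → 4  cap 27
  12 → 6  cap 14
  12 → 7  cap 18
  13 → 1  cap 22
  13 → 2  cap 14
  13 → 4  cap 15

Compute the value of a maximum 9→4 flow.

augment #1: 9→3→1→4 bottleneck 9, total now 9
augment #2: 9→3→12→4 bottleneck 1, total now 10
augment #3: 9→5→13→4 bottleneck 15, total now 25
augment #4: 9→6→10→4 bottleneck 2, total now 27
augment #5: 9→3→1→10→4 bottleneck 18, total now 45
augment #6: 9→5→13→2→4 bottleneck 14, total now 59
augment #7: 9→11→8→0→4 bottleneck 2, total now 61
augment #8: 9→11→8→12→4 bottleneck 10, total now 71
augment #9: 9→5→13→1→10→4 bottleneck 10, total now 81

Maximum flow value: 81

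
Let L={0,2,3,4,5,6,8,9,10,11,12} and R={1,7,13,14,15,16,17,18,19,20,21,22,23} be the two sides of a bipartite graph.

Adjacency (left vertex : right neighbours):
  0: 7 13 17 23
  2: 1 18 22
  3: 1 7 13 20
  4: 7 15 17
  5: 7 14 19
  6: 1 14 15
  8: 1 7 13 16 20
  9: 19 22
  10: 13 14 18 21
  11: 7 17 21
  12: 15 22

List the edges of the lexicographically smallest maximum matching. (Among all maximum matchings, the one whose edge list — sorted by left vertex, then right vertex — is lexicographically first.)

|M| = 11 (so the lex-smallest maximum matching has 11 edges)
process left vertices in ascending order; for each, take the smallest-labelled available neighbour that still permits 11 edges overall, or leave it unmatched if none does
lex-smallest matching: {0-7, 2-1, 3-13, 4-17, 5-14, 6-15, 8-16, 9-19, 10-18, 11-21, 12-22}

Lex-smallest maximum matching: {(0,7), (2,1), (3,13), (4,17), (5,14), (6,15), (8,16), (9,19), (10,18), (11,21), (12,22)}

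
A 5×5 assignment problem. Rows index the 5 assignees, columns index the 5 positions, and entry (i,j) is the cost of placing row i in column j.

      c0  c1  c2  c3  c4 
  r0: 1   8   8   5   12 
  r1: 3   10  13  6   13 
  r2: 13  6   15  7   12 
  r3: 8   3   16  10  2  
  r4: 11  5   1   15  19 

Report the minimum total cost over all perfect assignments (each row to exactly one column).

optimal assignment: row0→col0 (cost 1), row1→col3 (cost 6), row2→col1 (cost 6), row3→col4 (cost 2), row4→col2 (cost 1)
total = 1 + 6 + 6 + 2 + 1 = 16

Minimum assignment cost: 16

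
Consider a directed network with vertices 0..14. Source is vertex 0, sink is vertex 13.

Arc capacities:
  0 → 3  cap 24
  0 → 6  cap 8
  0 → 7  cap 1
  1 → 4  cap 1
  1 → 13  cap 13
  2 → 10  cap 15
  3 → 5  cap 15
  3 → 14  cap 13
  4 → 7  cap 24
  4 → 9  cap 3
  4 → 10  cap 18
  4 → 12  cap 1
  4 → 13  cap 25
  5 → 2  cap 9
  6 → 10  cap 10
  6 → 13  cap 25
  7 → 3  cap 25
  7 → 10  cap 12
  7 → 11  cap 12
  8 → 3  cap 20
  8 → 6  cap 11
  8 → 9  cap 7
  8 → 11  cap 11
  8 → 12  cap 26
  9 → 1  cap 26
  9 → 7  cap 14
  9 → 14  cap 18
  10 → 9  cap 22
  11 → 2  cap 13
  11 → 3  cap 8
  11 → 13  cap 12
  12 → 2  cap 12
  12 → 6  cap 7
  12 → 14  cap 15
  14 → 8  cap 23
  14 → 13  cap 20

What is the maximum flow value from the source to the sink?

Maximum flow value: 31

augment #1: 0→6→13 bottleneck 8, total now 8
augment #2: 0→3→14→13 bottleneck 13, total now 21
augment #3: 0→7→11→13 bottleneck 1, total now 22
augment #4: 0→3→5→2→10→9→1→13 bottleneck 9, total now 31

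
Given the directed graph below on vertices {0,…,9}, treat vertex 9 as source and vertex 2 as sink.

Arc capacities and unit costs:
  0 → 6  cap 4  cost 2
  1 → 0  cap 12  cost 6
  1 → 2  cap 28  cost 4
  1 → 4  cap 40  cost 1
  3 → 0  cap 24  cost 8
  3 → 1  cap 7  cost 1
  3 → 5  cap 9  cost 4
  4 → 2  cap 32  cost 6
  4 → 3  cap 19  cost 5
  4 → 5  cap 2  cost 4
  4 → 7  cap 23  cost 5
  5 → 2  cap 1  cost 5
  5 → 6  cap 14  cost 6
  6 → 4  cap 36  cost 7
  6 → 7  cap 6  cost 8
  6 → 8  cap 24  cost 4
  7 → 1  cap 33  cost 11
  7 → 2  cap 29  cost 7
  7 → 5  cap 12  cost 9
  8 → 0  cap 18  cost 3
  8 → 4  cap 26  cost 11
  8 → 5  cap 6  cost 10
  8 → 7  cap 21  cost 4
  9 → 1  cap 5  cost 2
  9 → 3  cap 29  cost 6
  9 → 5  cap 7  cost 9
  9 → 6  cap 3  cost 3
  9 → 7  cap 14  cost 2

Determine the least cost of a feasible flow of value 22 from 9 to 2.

shortest-cost path #1: 9→1→2 push 5 @ unit cost 6 (adds 30)
shortest-cost path #2: 9→7→2 push 14 @ unit cost 9 (adds 126)
shortest-cost path #3: 9→3→1→2 push 3 @ unit cost 11 (adds 33)
total cost = 189

Minimum cost for 22 units: 189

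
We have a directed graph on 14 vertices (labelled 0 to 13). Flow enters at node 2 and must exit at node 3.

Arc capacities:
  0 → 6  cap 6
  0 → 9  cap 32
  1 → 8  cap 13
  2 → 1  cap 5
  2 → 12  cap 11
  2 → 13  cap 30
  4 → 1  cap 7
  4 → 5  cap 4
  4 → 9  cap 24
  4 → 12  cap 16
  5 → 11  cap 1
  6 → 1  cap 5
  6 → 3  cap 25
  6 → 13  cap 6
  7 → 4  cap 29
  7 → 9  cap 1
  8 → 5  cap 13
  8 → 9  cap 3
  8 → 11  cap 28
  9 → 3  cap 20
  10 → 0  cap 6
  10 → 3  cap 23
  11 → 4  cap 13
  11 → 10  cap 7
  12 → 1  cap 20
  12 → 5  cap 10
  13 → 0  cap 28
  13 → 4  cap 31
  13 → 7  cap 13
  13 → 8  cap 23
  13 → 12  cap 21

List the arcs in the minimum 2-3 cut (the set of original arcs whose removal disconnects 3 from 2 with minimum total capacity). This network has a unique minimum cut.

Min-cut arcs: {(0,6), (9,3), (11,10)} (total capacity 33)

augment #1: 2→1→8→9→3 push 3
augment #2: 2→13→0→6→3 push 6
augment #3: 2→13→0→9→3 push 17
augment #4: 2→1→8→11→10→3 push 2
augment #5: 2→12→5→11→10→3 push 1
augment #6: 2→13→8→11→10→3 push 4
max flow = 33; residual-reachable set from 2 gives S-side
cut edges (S→T): {(0,6), (9,3), (11,10)} total cap 33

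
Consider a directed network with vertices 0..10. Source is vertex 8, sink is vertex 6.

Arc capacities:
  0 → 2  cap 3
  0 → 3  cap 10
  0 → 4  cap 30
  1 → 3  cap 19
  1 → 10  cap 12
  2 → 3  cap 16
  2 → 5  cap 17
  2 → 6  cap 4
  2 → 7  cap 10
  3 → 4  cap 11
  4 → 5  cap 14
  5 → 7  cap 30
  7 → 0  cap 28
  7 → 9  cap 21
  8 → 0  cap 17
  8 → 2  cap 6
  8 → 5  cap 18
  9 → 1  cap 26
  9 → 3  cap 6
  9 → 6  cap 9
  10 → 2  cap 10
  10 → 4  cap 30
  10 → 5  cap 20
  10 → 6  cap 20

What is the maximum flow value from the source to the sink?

Maximum flow value: 25

augment #1: 8→2→6 bottleneck 4, total now 4
augment #2: 8→2→7→9→6 bottleneck 2, total now 6
augment #3: 8→5→7→9→6 bottleneck 7, total now 13
augment #4: 8→5→7→9→1→10→6 bottleneck 11, total now 24
augment #5: 8→0→2→7→9→1→10→6 bottleneck 1, total now 25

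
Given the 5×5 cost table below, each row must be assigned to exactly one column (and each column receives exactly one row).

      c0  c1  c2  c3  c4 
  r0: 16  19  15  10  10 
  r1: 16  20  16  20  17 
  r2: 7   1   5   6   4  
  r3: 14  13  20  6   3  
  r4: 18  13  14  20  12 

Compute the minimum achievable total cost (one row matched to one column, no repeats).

Minimum assignment cost: 44

optimal assignment: row0→col3 (cost 10), row1→col0 (cost 16), row2→col1 (cost 1), row3→col4 (cost 3), row4→col2 (cost 14)
total = 10 + 16 + 1 + 3 + 14 = 44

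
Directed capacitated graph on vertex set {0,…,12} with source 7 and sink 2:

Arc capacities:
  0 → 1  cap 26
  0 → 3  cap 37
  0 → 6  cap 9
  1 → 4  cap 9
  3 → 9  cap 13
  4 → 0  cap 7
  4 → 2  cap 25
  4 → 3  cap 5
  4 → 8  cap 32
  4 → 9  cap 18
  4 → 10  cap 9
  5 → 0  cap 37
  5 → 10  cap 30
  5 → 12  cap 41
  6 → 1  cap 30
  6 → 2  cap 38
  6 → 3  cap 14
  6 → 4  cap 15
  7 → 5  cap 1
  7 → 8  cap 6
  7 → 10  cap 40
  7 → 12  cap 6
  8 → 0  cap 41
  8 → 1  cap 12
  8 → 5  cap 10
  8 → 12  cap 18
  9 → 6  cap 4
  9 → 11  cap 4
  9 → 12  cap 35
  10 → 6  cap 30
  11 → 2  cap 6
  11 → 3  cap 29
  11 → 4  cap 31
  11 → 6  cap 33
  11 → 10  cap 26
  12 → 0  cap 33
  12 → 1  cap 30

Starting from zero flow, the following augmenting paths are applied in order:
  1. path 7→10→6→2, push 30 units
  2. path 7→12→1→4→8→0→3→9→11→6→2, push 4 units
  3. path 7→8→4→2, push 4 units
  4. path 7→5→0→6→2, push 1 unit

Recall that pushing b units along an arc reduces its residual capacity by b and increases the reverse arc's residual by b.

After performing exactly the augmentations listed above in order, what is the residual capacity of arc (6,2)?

after path 1 (7→10→6→2, push 30): res(6,2)=8
after path 2 (7→12→1→4→8→0→3→9→11→6→2, push 4): res(6,2)=4
after path 3 (7→8→4→2, push 4): res(6,2)=4
after path 4 (7→5→0→6→2, push 1): res(6,2)=3

Residual capacity of (6,2): 3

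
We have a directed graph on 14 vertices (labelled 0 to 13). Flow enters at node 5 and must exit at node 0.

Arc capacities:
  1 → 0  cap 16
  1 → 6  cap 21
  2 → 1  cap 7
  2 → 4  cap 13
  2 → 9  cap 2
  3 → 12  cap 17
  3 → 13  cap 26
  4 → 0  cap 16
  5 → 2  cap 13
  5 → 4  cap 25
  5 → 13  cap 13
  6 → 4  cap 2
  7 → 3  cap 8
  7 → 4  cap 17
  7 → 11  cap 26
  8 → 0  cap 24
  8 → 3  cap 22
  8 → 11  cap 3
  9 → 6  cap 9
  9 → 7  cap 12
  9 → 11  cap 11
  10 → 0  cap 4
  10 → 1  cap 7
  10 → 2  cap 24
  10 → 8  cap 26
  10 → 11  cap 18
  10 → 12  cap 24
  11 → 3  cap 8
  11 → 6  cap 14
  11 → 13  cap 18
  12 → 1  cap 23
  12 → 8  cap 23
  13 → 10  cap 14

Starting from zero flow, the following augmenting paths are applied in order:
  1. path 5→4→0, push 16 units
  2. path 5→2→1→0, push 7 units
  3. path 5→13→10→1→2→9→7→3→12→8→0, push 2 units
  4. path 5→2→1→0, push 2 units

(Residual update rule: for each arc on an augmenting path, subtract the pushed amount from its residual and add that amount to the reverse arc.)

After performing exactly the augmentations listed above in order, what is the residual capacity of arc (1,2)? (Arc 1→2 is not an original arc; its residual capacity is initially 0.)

after path 1 (5→4→0, push 16): res(1,2)=0
after path 2 (5→2→1→0, push 7): res(1,2)=7
after path 3 (5→13→10→1→2→9→7→3→12→8→0, push 2): res(1,2)=5
after path 4 (5→2→1→0, push 2): res(1,2)=7

Residual capacity of (1,2): 7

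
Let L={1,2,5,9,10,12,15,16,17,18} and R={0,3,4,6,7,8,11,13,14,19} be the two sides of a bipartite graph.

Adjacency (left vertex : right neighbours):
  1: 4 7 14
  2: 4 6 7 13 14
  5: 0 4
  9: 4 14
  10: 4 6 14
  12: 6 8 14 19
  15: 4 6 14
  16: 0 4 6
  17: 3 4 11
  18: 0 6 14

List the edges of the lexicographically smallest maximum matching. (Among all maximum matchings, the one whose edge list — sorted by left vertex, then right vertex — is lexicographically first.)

Lex-smallest maximum matching: {(1,7), (2,13), (5,0), (9,4), (10,6), (12,8), (15,14), (17,3)}

|M| = 8 (so the lex-smallest maximum matching has 8 edges)
process left vertices in ascending order; for each, take the smallest-labelled available neighbour that still permits 8 edges overall, or leave it unmatched if none does
lex-smallest matching: {1-7, 2-13, 5-0, 9-4, 10-6, 12-8, 15-14, 17-3}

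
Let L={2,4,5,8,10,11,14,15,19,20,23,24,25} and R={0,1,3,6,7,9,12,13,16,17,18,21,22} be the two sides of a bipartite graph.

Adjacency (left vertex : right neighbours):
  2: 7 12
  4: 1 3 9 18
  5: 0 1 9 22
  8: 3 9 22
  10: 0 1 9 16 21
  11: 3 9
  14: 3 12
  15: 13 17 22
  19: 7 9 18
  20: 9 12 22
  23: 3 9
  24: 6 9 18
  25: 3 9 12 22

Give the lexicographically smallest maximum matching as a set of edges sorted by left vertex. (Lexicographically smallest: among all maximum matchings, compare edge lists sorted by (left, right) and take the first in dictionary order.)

Lex-smallest maximum matching: {(2,7), (4,1), (5,0), (8,3), (10,16), (11,9), (14,12), (15,13), (19,18), (20,22), (24,6)}

|M| = 11 (so the lex-smallest maximum matching has 11 edges)
process left vertices in ascending order; for each, take the smallest-labelled available neighbour that still permits 11 edges overall, or leave it unmatched if none does
lex-smallest matching: {2-7, 4-1, 5-0, 8-3, 10-16, 11-9, 14-12, 15-13, 19-18, 20-22, 24-6}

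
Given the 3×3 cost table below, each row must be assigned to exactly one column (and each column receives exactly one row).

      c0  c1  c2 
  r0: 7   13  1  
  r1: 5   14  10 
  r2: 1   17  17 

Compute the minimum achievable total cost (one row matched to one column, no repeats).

optimal assignment: row0→col2 (cost 1), row1→col1 (cost 14), row2→col0 (cost 1)
total = 1 + 14 + 1 = 16

Minimum assignment cost: 16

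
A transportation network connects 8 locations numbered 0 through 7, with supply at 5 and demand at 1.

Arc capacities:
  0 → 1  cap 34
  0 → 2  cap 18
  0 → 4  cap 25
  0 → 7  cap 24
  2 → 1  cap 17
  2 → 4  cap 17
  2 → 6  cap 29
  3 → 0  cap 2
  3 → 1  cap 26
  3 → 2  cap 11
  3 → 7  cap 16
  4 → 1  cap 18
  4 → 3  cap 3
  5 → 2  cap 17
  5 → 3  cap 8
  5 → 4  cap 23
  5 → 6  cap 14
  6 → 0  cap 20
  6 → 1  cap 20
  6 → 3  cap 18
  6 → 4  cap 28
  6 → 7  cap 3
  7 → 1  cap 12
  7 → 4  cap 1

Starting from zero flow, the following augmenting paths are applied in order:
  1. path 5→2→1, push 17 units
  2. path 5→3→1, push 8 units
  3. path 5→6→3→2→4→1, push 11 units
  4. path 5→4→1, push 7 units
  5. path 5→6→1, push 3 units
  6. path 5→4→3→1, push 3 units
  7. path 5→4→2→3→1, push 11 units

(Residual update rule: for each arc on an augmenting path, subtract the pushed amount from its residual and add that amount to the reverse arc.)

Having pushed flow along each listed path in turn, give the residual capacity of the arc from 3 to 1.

Residual capacity of (3,1): 4

after path 1 (5→2→1, push 17): res(3,1)=26
after path 2 (5→3→1, push 8): res(3,1)=18
after path 3 (5→6→3→2→4→1, push 11): res(3,1)=18
after path 4 (5→4→1, push 7): res(3,1)=18
after path 5 (5→6→1, push 3): res(3,1)=18
after path 6 (5→4→3→1, push 3): res(3,1)=15
after path 7 (5→4→2→3→1, push 11): res(3,1)=4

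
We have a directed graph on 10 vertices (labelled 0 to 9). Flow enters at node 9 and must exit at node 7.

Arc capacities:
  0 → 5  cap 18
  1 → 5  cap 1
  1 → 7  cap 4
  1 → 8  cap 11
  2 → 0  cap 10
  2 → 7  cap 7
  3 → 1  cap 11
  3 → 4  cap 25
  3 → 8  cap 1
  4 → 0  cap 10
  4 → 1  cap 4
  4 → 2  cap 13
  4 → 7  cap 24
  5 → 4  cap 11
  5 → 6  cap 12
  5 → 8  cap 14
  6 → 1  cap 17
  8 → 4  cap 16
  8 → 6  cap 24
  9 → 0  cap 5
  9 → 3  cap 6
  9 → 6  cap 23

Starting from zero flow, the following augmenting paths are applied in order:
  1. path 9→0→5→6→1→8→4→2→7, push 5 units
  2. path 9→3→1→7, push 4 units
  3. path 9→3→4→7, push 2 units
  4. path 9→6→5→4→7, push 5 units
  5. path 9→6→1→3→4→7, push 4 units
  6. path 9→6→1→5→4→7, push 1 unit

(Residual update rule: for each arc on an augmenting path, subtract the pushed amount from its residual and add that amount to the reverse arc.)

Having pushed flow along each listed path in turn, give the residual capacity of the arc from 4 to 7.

after path 1 (9→0→5→6→1→8→4→2→7, push 5): res(4,7)=24
after path 2 (9→3→1→7, push 4): res(4,7)=24
after path 3 (9→3→4→7, push 2): res(4,7)=22
after path 4 (9→6→5→4→7, push 5): res(4,7)=17
after path 5 (9→6→1→3→4→7, push 4): res(4,7)=13
after path 6 (9→6→1→5→4→7, push 1): res(4,7)=12

Residual capacity of (4,7): 12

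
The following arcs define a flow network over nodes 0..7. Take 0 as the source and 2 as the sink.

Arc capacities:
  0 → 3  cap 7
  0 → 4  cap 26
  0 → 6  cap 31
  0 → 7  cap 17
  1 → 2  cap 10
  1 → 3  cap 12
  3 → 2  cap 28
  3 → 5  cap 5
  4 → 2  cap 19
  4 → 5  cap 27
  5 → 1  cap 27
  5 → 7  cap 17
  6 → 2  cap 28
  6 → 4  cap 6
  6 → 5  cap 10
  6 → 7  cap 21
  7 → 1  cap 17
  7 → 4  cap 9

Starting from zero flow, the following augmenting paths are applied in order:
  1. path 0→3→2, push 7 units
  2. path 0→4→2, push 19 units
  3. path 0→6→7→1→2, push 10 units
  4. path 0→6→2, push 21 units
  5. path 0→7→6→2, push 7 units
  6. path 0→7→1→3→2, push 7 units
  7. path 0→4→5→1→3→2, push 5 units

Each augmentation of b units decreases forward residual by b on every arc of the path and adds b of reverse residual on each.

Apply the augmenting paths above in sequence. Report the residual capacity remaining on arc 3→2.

after path 1 (0→3→2, push 7): res(3,2)=21
after path 2 (0→4→2, push 19): res(3,2)=21
after path 3 (0→6→7→1→2, push 10): res(3,2)=21
after path 4 (0→6→2, push 21): res(3,2)=21
after path 5 (0→7→6→2, push 7): res(3,2)=21
after path 6 (0→7→1→3→2, push 7): res(3,2)=14
after path 7 (0→4→5→1→3→2, push 5): res(3,2)=9

Residual capacity of (3,2): 9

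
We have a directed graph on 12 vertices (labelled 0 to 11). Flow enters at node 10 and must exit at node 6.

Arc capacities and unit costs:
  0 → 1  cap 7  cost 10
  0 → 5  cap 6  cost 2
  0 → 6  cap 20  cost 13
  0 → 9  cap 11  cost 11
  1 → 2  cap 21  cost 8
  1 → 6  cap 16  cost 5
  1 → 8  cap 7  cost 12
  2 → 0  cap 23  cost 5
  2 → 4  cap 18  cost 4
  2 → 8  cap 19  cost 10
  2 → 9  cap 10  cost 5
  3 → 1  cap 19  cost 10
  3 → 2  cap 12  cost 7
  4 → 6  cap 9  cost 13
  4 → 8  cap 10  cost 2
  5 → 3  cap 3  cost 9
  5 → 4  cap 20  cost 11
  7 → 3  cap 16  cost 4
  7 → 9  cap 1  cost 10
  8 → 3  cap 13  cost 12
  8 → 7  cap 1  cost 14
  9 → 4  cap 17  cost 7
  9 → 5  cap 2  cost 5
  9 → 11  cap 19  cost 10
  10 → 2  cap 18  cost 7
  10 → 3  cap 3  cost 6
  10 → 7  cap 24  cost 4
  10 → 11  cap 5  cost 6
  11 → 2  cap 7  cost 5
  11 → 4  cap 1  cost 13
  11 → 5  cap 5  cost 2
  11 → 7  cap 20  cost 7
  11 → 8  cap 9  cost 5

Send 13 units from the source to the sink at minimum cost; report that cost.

Minimum cost for 13 units: 293

shortest-cost path #1: 10→3→1→6 push 3 @ unit cost 21 (adds 63)
shortest-cost path #2: 10→7→3→1→6 push 10 @ unit cost 23 (adds 230)
total cost = 293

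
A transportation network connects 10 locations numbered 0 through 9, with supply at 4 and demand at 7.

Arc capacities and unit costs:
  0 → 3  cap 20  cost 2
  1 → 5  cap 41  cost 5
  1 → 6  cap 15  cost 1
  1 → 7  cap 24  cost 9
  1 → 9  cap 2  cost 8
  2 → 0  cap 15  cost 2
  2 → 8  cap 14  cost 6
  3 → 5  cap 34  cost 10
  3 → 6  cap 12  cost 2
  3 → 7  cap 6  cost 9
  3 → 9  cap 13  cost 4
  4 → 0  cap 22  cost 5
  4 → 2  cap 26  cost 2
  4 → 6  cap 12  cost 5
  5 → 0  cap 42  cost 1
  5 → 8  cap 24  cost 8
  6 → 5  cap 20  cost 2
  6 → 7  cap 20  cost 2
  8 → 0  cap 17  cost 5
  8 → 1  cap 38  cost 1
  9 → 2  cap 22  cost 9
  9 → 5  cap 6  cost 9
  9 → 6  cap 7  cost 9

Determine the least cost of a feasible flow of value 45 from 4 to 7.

Minimum cost for 45 units: 659

shortest-cost path #1: 4→6→7 push 12 @ unit cost 7 (adds 84)
shortest-cost path #2: 4→2→0→3→6→7 push 8 @ unit cost 10 (adds 80)
shortest-cost path #3: 4→2→0→3→7 push 6 @ unit cost 15 (adds 90)
shortest-cost path #4: 4→2→8→1→7 push 12 @ unit cost 18 (adds 216)
shortest-cost path #5: 4→0→2→8→1→7 push 2 @ unit cost 19 (adds 38)
shortest-cost path #6: 4→0→3→6→5→8→1→7 push 4 @ unit cost 29 (adds 116)
shortest-cost path #7: 4→0→3→5→8→1→7 push 1 @ unit cost 35 (adds 35)
total cost = 659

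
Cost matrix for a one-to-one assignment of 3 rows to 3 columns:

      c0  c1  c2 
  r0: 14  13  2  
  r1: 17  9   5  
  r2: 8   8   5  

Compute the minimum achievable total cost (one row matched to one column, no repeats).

optimal assignment: row0→col2 (cost 2), row1→col1 (cost 9), row2→col0 (cost 8)
total = 2 + 9 + 8 = 19

Minimum assignment cost: 19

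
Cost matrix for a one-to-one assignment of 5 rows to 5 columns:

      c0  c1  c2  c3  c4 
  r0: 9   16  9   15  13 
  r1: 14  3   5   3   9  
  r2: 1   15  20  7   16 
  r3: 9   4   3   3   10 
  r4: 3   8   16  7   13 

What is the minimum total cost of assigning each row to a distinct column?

Minimum assignment cost: 27

optimal assignment: row0→col4 (cost 13), row1→col1 (cost 3), row2→col0 (cost 1), row3→col2 (cost 3), row4→col3 (cost 7)
total = 13 + 3 + 1 + 3 + 7 = 27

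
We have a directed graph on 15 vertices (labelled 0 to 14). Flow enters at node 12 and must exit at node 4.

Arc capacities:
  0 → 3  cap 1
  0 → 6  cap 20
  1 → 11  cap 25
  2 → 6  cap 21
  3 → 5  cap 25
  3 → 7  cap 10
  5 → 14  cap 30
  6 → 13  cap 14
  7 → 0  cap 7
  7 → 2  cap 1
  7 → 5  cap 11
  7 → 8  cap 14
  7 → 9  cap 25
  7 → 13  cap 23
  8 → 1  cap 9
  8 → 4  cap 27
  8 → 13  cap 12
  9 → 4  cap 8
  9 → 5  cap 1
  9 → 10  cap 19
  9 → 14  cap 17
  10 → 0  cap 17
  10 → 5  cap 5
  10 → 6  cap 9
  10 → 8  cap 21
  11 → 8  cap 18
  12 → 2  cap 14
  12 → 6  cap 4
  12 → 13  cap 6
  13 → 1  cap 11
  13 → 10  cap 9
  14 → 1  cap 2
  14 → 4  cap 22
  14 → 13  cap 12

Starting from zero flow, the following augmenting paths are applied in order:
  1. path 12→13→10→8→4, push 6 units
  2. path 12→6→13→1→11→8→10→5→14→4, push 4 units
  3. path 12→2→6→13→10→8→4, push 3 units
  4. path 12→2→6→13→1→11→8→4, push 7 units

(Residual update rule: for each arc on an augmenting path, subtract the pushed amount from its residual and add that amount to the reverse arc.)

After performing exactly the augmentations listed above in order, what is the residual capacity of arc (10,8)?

after path 1 (12→13→10→8→4, push 6): res(10,8)=15
after path 2 (12→6→13→1→11→8→10→5→14→4, push 4): res(10,8)=19
after path 3 (12→2→6→13→10→8→4, push 3): res(10,8)=16
after path 4 (12→2→6→13→1→11→8→4, push 7): res(10,8)=16

Residual capacity of (10,8): 16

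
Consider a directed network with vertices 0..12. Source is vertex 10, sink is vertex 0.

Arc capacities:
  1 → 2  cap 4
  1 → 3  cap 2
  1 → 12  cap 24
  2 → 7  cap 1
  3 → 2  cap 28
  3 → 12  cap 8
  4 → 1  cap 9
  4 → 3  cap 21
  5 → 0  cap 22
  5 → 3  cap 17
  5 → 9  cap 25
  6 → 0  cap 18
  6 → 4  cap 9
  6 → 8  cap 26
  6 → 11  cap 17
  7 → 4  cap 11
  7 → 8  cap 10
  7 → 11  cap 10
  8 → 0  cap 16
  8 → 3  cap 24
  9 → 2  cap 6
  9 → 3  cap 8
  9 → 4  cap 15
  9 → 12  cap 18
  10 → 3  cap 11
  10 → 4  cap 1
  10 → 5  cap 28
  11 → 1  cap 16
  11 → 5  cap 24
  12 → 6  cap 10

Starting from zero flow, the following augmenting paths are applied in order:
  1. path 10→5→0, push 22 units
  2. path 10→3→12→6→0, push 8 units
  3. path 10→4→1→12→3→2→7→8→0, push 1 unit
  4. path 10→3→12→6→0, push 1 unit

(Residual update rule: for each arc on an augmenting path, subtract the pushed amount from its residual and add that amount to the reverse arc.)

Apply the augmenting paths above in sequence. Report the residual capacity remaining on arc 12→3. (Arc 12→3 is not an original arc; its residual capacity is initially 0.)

after path 1 (10→5→0, push 22): res(12,3)=0
after path 2 (10→3→12→6→0, push 8): res(12,3)=8
after path 3 (10→4→1→12→3→2→7→8→0, push 1): res(12,3)=7
after path 4 (10→3→12→6→0, push 1): res(12,3)=8

Residual capacity of (12,3): 8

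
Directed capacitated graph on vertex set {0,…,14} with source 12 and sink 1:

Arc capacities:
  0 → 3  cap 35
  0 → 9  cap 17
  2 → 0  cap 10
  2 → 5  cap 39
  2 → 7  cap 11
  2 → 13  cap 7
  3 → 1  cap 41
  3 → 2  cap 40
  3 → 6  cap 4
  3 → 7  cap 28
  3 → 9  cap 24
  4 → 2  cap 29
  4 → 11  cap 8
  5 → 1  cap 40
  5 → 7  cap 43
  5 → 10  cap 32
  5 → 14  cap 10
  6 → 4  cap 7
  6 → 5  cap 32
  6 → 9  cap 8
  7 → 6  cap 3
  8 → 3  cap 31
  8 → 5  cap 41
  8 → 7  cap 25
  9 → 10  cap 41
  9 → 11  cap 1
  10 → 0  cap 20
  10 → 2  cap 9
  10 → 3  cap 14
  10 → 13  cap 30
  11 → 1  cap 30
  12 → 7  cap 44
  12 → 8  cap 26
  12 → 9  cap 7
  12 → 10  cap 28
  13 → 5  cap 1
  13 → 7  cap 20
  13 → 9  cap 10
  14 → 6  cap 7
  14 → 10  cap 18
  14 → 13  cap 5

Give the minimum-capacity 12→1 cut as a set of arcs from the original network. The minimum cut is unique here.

Min-cut arcs: {(7,6), (12,8), (12,9), (12,10)} (total capacity 64)

augment #1: 12→8→3→1 push 26
augment #2: 12→9→11→1 push 1
augment #3: 12→10→3→1 push 14
augment #4: 12→7→6→5→1 push 3
augment #5: 12→10→0→3→1 push 1
augment #6: 12→10→2→5→1 push 9
augment #7: 12→10→13→5→1 push 1
augment #8: 12→10→0→3→2→5→1 push 3
augment #9: 12→9→10→0→3→2→5→1 push 6
max flow = 64; residual-reachable set from 12 gives S-side
cut edges (S→T): {(7,6), (12,8), (12,9), (12,10)} total cap 64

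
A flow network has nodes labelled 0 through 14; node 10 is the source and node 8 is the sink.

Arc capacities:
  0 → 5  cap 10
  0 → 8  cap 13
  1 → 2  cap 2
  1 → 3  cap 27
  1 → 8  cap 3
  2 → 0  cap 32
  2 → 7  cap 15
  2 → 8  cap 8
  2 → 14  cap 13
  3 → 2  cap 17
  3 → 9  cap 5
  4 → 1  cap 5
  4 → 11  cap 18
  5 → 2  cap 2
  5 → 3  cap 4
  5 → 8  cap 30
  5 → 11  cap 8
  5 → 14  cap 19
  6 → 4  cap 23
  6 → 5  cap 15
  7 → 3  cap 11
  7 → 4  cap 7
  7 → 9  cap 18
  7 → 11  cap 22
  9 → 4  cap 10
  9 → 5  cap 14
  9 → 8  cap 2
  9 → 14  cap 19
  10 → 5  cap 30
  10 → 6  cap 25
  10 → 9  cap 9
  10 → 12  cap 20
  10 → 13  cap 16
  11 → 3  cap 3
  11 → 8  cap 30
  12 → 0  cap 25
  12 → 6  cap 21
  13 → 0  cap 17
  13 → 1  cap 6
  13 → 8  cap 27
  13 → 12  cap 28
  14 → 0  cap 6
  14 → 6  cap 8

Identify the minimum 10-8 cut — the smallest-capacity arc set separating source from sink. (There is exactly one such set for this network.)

augment #1: 10→5→8 push 30
augment #2: 10→9→8 push 2
augment #3: 10→13→8 push 16
augment #4: 10→12→0→8 push 13
augment #5: 10→6→4→1→8 push 3
augment #6: 10→6→4→11→8 push 18
augment #7: 10→6→5→2→8 push 2
augment #8: 10→6→5→11→8 push 2
augment #9: 10→9→5→11→8 push 6
augment #10: 10→9→4→1→2→8 push 1
augment #11: 10→12→0→5→3→2→8 push 4
augment #12: 10→12→6→4→1→2→8 push 1
max flow = 98; residual-reachable set from 10 gives S-side
cut edges (S→T): {(0,8), (4,1), (4,11), (5,2), (5,3), (5,8), (5,11), (9,8), (10,13)} total cap 98

Min-cut arcs: {(0,8), (4,1), (4,11), (5,2), (5,3), (5,8), (5,11), (9,8), (10,13)} (total capacity 98)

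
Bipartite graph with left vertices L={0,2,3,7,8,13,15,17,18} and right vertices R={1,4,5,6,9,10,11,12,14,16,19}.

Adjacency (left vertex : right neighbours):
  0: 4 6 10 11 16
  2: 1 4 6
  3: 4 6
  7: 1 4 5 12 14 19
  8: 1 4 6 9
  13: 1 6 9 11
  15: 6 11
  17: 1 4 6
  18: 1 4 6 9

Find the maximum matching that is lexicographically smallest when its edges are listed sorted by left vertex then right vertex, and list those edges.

Lex-smallest maximum matching: {(0,10), (2,1), (3,4), (7,5), (8,6), (13,9), (15,11)}

|M| = 7 (so the lex-smallest maximum matching has 7 edges)
process left vertices in ascending order; for each, take the smallest-labelled available neighbour that still permits 7 edges overall, or leave it unmatched if none does
lex-smallest matching: {0-10, 2-1, 3-4, 7-5, 8-6, 13-9, 15-11}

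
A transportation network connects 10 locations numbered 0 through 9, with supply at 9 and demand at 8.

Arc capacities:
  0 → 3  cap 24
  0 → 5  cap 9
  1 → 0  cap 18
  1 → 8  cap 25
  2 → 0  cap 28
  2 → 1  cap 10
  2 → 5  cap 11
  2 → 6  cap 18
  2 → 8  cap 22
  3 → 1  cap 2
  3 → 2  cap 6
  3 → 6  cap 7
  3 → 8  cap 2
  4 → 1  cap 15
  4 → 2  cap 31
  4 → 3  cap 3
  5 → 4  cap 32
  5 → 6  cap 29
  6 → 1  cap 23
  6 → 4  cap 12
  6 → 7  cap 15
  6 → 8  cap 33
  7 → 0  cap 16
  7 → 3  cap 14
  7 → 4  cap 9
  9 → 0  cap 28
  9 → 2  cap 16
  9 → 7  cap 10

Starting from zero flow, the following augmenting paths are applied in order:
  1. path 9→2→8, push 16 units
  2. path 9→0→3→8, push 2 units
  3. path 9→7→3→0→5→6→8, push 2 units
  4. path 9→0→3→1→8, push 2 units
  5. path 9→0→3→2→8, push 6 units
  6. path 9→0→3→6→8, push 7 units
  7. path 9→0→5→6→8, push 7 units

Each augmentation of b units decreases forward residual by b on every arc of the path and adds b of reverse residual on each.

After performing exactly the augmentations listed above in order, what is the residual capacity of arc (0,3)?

after path 1 (9→2→8, push 16): res(0,3)=24
after path 2 (9→0→3→8, push 2): res(0,3)=22
after path 3 (9→7→3→0→5→6→8, push 2): res(0,3)=24
after path 4 (9→0→3→1→8, push 2): res(0,3)=22
after path 5 (9→0→3→2→8, push 6): res(0,3)=16
after path 6 (9→0→3→6→8, push 7): res(0,3)=9
after path 7 (9→0→5→6→8, push 7): res(0,3)=9

Residual capacity of (0,3): 9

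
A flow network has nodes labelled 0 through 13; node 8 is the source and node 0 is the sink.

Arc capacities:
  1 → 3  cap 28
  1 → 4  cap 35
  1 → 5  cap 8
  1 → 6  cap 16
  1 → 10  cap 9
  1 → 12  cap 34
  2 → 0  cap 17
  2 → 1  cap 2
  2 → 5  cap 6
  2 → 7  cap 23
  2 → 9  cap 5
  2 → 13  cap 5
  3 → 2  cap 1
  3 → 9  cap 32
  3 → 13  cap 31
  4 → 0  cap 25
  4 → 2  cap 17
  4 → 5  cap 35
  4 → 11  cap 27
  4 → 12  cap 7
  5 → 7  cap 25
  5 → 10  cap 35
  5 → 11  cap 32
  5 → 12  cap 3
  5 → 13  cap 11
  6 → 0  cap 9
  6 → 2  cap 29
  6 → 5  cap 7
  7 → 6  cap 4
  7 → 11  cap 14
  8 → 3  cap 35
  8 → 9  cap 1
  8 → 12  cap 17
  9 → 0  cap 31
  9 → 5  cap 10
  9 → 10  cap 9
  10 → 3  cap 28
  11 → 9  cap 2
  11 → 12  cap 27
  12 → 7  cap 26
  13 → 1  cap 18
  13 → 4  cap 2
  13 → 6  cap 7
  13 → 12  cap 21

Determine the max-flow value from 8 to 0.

Maximum flow value: 42

augment #1: 8→9→0 bottleneck 1, total now 1
augment #2: 8→3→2→0 bottleneck 1, total now 2
augment #3: 8→3→9→0 bottleneck 30, total now 32
augment #4: 8→3→13→4→0 bottleneck 2, total now 34
augment #5: 8→3→13→6→0 bottleneck 2, total now 36
augment #6: 8→12→7→6→0 bottleneck 4, total now 40
augment #7: 8→12→7→11→9→3→13→6→0 bottleneck 2, total now 42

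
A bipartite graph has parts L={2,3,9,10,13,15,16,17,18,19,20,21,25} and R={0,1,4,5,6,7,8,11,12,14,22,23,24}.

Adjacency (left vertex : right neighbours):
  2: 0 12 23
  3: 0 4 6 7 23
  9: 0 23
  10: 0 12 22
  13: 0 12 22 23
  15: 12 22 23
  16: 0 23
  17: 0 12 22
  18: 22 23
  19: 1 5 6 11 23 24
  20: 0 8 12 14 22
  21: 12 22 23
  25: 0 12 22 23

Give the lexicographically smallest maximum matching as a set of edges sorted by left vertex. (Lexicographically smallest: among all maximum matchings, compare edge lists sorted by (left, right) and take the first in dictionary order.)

Lex-smallest maximum matching: {(2,0), (3,4), (9,23), (10,12), (13,22), (19,1), (20,8)}

|M| = 7 (so the lex-smallest maximum matching has 7 edges)
process left vertices in ascending order; for each, take the smallest-labelled available neighbour that still permits 7 edges overall, or leave it unmatched if none does
lex-smallest matching: {2-0, 3-4, 9-23, 10-12, 13-22, 19-1, 20-8}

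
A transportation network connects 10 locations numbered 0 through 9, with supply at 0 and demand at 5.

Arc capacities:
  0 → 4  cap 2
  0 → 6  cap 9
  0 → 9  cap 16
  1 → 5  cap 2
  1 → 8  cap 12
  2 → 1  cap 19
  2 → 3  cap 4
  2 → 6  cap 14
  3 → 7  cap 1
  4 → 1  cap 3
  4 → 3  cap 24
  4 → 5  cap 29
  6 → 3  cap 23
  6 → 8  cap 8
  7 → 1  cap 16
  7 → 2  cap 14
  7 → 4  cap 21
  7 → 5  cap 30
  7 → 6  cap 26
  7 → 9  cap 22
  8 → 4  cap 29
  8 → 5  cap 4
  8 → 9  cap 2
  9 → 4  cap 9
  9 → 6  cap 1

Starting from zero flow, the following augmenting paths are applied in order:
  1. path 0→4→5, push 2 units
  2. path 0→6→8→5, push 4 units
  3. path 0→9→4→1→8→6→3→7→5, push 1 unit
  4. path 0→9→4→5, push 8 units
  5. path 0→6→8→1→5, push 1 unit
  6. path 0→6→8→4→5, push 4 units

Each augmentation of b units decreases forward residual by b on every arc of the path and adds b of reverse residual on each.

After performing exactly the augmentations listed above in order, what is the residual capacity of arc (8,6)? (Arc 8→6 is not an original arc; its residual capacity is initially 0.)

after path 1 (0→4→5, push 2): res(8,6)=0
after path 2 (0→6→8→5, push 4): res(8,6)=4
after path 3 (0→9→4→1→8→6→3→7→5, push 1): res(8,6)=3
after path 4 (0→9→4→5, push 8): res(8,6)=3
after path 5 (0→6→8→1→5, push 1): res(8,6)=4
after path 6 (0→6→8→4→5, push 4): res(8,6)=8

Residual capacity of (8,6): 8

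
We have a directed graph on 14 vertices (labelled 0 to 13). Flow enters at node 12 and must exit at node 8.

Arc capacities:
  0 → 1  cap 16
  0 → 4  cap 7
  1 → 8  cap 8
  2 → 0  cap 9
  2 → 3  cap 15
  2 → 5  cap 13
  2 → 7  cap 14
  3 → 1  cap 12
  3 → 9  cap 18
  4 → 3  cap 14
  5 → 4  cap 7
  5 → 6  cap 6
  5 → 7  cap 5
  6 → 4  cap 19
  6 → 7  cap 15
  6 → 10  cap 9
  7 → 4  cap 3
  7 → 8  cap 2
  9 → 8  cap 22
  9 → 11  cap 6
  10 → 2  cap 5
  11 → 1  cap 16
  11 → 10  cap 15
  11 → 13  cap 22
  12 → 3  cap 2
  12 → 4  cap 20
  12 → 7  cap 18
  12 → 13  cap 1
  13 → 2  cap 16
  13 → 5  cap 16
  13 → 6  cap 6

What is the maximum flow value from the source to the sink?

augment #1: 12→7→8 bottleneck 2, total now 2
augment #2: 12→3→1→8 bottleneck 2, total now 4
augment #3: 12→4→3→1→8 bottleneck 6, total now 10
augment #4: 12→4→3→9→8 bottleneck 8, total now 18
augment #5: 12→13→2→3→9→8 bottleneck 1, total now 19

Maximum flow value: 19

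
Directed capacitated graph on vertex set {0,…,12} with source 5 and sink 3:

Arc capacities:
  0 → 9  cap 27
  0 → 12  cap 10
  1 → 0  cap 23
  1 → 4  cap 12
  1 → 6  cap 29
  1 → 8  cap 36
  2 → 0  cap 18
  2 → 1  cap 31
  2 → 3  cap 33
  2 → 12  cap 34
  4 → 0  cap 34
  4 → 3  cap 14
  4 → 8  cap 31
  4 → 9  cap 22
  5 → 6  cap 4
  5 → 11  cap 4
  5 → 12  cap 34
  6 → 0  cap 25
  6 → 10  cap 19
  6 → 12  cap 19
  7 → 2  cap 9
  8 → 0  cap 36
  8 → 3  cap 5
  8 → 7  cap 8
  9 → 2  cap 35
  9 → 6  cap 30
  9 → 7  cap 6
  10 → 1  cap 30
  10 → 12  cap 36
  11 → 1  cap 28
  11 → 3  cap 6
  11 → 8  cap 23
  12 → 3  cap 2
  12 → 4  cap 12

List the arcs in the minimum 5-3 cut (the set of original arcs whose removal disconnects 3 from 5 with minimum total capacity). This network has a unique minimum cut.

augment #1: 5→11→3 push 4
augment #2: 5→12→3 push 2
augment #3: 5→12→4→3 push 12
augment #4: 5→6→0→9→2→3 push 4
max flow = 22; residual-reachable set from 5 gives S-side
cut edges (S→T): {(5,6), (5,11), (12,3), (12,4)} total cap 22

Min-cut arcs: {(5,6), (5,11), (12,3), (12,4)} (total capacity 22)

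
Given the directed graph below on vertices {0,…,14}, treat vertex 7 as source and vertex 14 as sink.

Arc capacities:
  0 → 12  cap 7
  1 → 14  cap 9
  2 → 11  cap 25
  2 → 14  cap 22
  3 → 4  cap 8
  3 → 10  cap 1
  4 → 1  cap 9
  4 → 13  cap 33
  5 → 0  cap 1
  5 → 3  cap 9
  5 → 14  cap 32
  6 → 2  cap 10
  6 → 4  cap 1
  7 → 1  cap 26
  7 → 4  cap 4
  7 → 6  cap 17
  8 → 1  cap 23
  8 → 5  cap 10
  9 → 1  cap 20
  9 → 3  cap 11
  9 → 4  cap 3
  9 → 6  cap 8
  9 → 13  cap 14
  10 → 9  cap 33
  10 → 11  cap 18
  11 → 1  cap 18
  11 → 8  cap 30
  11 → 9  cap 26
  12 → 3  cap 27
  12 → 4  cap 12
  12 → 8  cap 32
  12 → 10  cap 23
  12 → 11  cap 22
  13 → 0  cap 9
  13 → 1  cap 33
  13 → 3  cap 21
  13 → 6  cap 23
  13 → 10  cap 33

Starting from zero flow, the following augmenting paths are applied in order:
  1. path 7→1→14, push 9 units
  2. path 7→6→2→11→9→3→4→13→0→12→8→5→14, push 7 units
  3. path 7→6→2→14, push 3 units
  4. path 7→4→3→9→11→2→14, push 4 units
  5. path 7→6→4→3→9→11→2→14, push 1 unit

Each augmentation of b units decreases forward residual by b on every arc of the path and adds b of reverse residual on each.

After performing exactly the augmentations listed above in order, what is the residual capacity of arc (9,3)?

after path 1 (7→1→14, push 9): res(9,3)=11
after path 2 (7→6→2→11→9→3→4→13→0→12→8→5→14, push 7): res(9,3)=4
after path 3 (7→6→2→14, push 3): res(9,3)=4
after path 4 (7→4→3→9→11→2→14, push 4): res(9,3)=8
after path 5 (7→6→4→3→9→11→2→14, push 1): res(9,3)=9

Residual capacity of (9,3): 9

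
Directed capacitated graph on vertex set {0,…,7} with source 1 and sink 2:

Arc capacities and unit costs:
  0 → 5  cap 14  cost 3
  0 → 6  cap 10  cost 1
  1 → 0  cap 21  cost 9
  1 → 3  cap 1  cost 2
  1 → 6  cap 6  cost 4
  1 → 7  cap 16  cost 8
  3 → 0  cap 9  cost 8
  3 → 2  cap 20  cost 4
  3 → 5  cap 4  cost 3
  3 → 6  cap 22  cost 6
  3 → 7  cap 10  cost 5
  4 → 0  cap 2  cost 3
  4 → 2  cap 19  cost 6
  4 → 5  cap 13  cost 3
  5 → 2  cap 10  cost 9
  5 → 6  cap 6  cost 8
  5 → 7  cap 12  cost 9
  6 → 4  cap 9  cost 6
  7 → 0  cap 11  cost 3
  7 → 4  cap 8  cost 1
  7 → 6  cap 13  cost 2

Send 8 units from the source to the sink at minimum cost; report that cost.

Minimum cost for 8 units: 111

shortest-cost path #1: 1→3→2 push 1 @ unit cost 6 (adds 6)
shortest-cost path #2: 1→7→4→2 push 7 @ unit cost 15 (adds 105)
total cost = 111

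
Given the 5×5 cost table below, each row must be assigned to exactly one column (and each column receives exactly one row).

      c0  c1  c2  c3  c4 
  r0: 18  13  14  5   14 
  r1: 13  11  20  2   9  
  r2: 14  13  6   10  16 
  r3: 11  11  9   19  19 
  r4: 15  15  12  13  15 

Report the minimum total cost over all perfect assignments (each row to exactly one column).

Minimum assignment cost: 46

one of 2 optimal assignments: row0→col3 (cost 5), row1→col4 (cost 9), row2→col2 (cost 6), row3→col0 (cost 11), row4→col1 (cost 15)
total = 5 + 9 + 6 + 11 + 15 = 46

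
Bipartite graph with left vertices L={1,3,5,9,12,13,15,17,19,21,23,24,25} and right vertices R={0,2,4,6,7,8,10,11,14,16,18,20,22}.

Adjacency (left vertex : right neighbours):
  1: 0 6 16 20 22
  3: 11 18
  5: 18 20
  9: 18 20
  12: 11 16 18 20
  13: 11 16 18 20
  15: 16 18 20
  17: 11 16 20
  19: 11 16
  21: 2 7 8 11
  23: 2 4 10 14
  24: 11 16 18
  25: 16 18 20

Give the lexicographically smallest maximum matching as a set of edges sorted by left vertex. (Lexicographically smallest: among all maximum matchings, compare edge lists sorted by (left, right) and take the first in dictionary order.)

|M| = 7 (so the lex-smallest maximum matching has 7 edges)
process left vertices in ascending order; for each, take the smallest-labelled available neighbour that still permits 7 edges overall, or leave it unmatched if none does
lex-smallest matching: {1-0, 3-11, 5-18, 9-20, 12-16, 21-2, 23-4}

Lex-smallest maximum matching: {(1,0), (3,11), (5,18), (9,20), (12,16), (21,2), (23,4)}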